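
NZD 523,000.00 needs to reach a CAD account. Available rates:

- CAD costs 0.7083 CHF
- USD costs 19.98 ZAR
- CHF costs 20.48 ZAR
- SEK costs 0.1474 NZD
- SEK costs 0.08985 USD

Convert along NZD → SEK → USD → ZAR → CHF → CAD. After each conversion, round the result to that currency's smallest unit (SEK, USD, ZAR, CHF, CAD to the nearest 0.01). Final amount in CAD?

NZD 523,000.00 ÷ 0.1474 = SEK 3,548,168.25
SEK 3,548,168.25 × 0.08985 = USD 318,802.92
USD 318,802.92 × 19.98 = ZAR 6,369,682.34
ZAR 6,369,682.34 ÷ 20.48 = CHF 311,019.65
CHF 311,019.65 ÷ 0.7083 = CAD 439,107.23

CAD 439,107.23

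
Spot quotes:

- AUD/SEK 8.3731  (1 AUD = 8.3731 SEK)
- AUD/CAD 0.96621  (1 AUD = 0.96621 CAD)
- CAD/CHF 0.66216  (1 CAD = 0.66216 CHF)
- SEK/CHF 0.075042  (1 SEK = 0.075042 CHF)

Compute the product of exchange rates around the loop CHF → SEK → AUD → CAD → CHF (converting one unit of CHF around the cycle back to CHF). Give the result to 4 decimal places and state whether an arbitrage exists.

1.0182 (arbitrage exists)

Around CHF → SEK → AUD → CAD → CHF: 1 ÷ 0.075042 ÷ 8.3731 × 0.96621 × 0.66216 = 1.018225
Product > 1; profitable direction is CHF → SEK → AUD → CAD → CHF.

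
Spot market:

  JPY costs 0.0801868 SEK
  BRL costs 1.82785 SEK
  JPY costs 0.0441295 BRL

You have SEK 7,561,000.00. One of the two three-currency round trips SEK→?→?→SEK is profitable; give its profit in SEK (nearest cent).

Profitable loop is SEK → JPY → BRL → SEK:
SEK 7,561,000.00 ÷ 0.0801868 = JPY 94,292,327
JPY 94,292,327 × 0.0441295 = BRL 4,161,073.26
BRL 4,161,073.26 × 1.82785 = SEK 7,605,817.76
Profit = SEK 7,605,817.76 − SEK 7,561,000.00

Profit: SEK 44,817.76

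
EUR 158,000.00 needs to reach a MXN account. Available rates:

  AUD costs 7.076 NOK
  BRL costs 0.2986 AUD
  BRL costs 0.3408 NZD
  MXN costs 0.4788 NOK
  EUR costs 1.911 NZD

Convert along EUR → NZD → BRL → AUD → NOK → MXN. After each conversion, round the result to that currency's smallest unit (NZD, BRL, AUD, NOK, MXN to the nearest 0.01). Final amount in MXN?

EUR 158,000.00 × 1.911 = NZD 301,938.00
NZD 301,938.00 ÷ 0.3408 = BRL 885,968.31
BRL 885,968.31 × 0.2986 = AUD 264,550.14
AUD 264,550.14 × 7.076 = NOK 1,871,956.79
NOK 1,871,956.79 ÷ 0.4788 = MXN 3,909,684.19

MXN 3,909,684.19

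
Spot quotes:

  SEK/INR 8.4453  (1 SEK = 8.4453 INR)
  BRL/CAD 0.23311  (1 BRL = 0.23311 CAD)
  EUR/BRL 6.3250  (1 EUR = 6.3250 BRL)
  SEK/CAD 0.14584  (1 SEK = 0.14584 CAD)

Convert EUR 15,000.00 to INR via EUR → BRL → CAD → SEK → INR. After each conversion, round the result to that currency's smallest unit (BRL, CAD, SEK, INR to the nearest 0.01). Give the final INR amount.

INR 1,280,710.83

EUR 15,000.00 × 6.3250 = BRL 94,875.00
BRL 94,875.00 × 0.23311 = CAD 22,116.31
CAD 22,116.31 ÷ 0.14584 = SEK 151,647.76
SEK 151,647.76 × 8.4453 = INR 1,280,710.83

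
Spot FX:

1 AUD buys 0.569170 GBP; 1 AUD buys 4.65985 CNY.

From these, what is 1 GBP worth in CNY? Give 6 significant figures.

1 GBP ÷ 0.569170 = 1.75694 AUD
1.75694 AUD × 4.65985 = 8.1871 CNY

GBP/CNY = 8.18710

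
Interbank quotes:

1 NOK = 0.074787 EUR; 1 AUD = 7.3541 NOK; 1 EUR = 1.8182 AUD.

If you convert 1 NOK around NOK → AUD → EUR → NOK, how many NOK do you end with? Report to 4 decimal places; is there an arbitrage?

1.0000 (no arbitrage)

Around NOK → AUD → EUR → NOK: 1 ÷ 7.3541 ÷ 1.8182 ÷ 0.074787 = 1.000006
Product ≈ 1 (deviation 0.001%, within rounding noise).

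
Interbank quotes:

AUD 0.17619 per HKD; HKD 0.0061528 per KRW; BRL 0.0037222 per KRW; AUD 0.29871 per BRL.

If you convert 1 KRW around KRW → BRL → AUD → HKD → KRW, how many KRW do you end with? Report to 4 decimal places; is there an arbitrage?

1.0256 (arbitrage exists)

Around KRW → BRL → AUD → HKD → KRW: 1 × 0.0037222 × 0.29871 ÷ 0.17619 ÷ 0.0061528 = 1.025641
Product > 1; profitable direction is KRW → BRL → AUD → HKD → KRW.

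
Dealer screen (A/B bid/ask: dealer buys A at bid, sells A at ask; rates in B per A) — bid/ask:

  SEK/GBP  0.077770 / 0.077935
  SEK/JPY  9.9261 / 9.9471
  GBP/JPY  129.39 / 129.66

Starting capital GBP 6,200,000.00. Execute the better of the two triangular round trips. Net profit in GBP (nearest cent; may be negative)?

Best loop GBP → JPY → SEK → GBP:
GBP 6,200,000.00 × 129.39 (sell GBP at bid) = JPY 802,218,000
JPY 802,218,000 ÷ 9.9471 (buy SEK at ask) = SEK 80,648,430.20
SEK 80,648,430.20 × 0.077770 (sell SEK at bid) = GBP 6,272,028.42

Net profit: GBP 72,028.42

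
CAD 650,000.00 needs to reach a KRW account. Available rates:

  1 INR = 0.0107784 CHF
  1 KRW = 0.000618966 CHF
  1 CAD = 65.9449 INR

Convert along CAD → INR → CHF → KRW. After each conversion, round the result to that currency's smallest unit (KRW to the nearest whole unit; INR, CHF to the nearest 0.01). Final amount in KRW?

KRW 746,417,945

CAD 650,000.00 × 65.9449 = INR 42,864,185.00
INR 42,864,185.00 × 0.0107784 = CHF 462,007.33
CHF 462,007.33 ÷ 0.000618966 = KRW 746,417,945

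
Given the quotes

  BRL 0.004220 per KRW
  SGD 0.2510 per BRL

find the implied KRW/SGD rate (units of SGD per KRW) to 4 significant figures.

1 KRW × 0.004220 = 0.00422 BRL
0.00422 BRL × 0.2510 = 0.00105922 SGD

KRW/SGD = 0.001059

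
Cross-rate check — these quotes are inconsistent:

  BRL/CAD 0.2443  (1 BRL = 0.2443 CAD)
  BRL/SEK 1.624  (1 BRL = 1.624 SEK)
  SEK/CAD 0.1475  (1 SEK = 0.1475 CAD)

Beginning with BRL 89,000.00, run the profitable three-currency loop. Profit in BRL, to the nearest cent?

Profitable loop is BRL → CAD → SEK → BRL:
BRL 89,000.00 × 0.2443 = CAD 21,742.70
CAD 21,742.70 ÷ 0.1475 = SEK 147,408.14
SEK 147,408.14 ÷ 1.624 = BRL 90,768.56
Profit = BRL 90,768.56 − BRL 89,000.00

Profit: BRL 1,768.56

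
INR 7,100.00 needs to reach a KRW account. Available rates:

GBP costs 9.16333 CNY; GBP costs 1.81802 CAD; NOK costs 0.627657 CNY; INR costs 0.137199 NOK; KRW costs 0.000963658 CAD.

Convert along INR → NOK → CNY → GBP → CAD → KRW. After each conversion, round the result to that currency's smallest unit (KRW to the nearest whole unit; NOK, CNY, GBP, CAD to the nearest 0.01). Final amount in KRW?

INR 7,100.00 × 0.137199 = NOK 974.11
NOK 974.11 × 0.627657 = CNY 611.41
CNY 611.41 ÷ 9.16333 = GBP 66.72
GBP 66.72 × 1.81802 = CAD 121.30
CAD 121.30 ÷ 0.000963658 = KRW 125,875

KRW 125,875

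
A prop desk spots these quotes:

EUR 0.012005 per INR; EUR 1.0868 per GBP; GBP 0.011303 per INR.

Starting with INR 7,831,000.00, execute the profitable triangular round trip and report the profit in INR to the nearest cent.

Profit: INR 182,060.41

Profitable loop is INR → GBP → EUR → INR:
INR 7,831,000.00 × 0.011303 = GBP 88,513.79
GBP 88,513.79 × 1.0868 = EUR 96,196.79
EUR 96,196.79 ÷ 0.012005 = INR 8,013,060.41
Profit = INR 8,013,060.41 − INR 7,831,000.00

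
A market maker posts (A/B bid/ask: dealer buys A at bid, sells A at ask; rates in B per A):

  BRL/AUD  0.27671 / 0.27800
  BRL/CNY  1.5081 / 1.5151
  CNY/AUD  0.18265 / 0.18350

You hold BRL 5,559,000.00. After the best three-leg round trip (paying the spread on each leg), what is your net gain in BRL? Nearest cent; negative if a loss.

Best loop BRL → AUD → CNY → BRL:
BRL 5,559,000.00 × 0.27671 (sell BRL at bid) = AUD 1,538,230.89
AUD 1,538,230.89 ÷ 0.18350 (buy CNY at ask) = CNY 8,382,729.65
CNY 8,382,729.65 ÷ 1.5151 (buy BRL at ask) = BRL 5,532,789.68

Net result: BRL -26,210.32 (no profitable arbitrage after spreads)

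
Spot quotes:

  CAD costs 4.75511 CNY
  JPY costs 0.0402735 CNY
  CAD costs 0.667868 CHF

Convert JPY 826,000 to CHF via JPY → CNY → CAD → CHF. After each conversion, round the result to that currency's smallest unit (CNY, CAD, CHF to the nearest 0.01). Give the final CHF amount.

CHF 4,672.28

JPY 826,000 × 0.0402735 = CNY 33,265.91
CNY 33,265.91 ÷ 4.75511 = CAD 6,995.82
CAD 6,995.82 × 0.667868 = CHF 4,672.28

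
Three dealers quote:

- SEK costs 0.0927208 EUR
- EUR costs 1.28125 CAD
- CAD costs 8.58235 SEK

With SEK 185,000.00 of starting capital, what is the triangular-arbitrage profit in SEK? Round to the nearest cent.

Profit: SEK 3,620.55

Profitable loop is SEK → EUR → CAD → SEK:
SEK 185,000.00 × 0.0927208 = EUR 17,153.35
EUR 17,153.35 × 1.28125 = CAD 21,977.73
CAD 21,977.73 × 8.58235 = SEK 188,620.55
Profit = SEK 188,620.55 − SEK 185,000.00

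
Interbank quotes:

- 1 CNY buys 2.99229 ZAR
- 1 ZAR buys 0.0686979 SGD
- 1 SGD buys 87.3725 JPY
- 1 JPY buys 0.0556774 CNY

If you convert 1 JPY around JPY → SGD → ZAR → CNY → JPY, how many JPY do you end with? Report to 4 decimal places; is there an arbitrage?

1.0000 (no arbitrage)

Around JPY → SGD → ZAR → CNY → JPY: 1 ÷ 87.3725 ÷ 0.0686979 ÷ 2.99229 ÷ 0.0556774 = 0.999998
Product ≈ 1 (deviation 0.000%, within rounding noise).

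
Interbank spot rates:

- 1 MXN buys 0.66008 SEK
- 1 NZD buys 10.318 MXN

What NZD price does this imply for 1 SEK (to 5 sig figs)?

SEK/NZD = 0.14683

1 SEK ÷ 0.66008 = 1.51497 MXN
1.51497 MXN ÷ 10.318 = 0.146828 NZD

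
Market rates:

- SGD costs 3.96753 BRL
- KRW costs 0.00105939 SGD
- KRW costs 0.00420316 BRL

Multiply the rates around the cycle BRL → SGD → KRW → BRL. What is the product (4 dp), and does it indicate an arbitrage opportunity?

Around BRL → SGD → KRW → BRL: 1 ÷ 3.96753 ÷ 0.00105939 × 0.00420316 = 1.000000
Product ≈ 1 (deviation 0.000%, within rounding noise).

1.0000 (no arbitrage)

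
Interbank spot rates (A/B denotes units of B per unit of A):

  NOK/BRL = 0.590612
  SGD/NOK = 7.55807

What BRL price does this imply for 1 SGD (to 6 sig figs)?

1 SGD × 7.55807 = 7.55807 NOK
7.55807 NOK × 0.590612 = 4.46389 BRL

SGD/BRL = 4.46389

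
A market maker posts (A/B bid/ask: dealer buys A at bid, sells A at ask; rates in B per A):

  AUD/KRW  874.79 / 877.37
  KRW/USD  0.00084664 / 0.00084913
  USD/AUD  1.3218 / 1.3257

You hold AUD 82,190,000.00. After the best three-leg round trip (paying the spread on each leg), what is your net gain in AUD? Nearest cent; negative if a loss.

Best loop AUD → USD → KRW → AUD:
AUD 82,190,000.00 ÷ 1.3257 (buy USD at ask) = USD 61,997,435.32
USD 61,997,435.32 ÷ 0.00084913 (buy KRW at ask) = KRW 73,012,890,037
KRW 73,012,890,037 ÷ 877.37 (buy AUD at ask) = AUD 83,217,901.27

Net profit: AUD 1,027,901.27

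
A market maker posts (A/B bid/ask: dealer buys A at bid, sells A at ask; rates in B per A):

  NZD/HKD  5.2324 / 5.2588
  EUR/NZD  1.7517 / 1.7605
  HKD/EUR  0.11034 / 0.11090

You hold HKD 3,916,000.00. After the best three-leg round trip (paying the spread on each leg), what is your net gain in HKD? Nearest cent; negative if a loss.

Net profit: HKD 44,375.18

Best loop HKD → EUR → NZD → HKD:
HKD 3,916,000.00 × 0.11034 (sell HKD at bid) = EUR 432,091.44
EUR 432,091.44 × 1.7517 (sell EUR at bid) = NZD 756,894.58
NZD 756,894.58 × 5.2324 (sell NZD at bid) = HKD 3,960,375.18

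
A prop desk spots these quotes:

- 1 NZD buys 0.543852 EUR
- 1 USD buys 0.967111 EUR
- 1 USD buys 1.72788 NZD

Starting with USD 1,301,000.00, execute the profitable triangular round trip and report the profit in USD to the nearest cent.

Profitable loop is USD → EUR → NZD → USD:
USD 1,301,000.00 × 0.967111 = EUR 1,258,211.41
EUR 1,258,211.41 ÷ 0.543852 = NZD 2,313,518.04
NZD 2,313,518.04 ÷ 1.72788 = USD 1,338,934.44
Profit = USD 1,338,934.44 − USD 1,301,000.00

Profit: USD 37,934.44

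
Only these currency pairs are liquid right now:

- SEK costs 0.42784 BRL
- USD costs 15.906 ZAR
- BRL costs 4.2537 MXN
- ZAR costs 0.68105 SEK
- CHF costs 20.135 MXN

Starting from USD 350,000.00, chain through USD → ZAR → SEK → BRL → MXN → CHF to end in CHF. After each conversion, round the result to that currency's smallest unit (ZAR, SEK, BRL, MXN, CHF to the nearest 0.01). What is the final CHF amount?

USD 350,000.00 × 15.906 = ZAR 5,567,100.00
ZAR 5,567,100.00 × 0.68105 = SEK 3,791,473.46
SEK 3,791,473.46 × 0.42784 = BRL 1,622,144.01
BRL 1,622,144.01 × 4.2537 = MXN 6,900,113.98
MXN 6,900,113.98 ÷ 20.135 = CHF 342,692.52

CHF 342,692.52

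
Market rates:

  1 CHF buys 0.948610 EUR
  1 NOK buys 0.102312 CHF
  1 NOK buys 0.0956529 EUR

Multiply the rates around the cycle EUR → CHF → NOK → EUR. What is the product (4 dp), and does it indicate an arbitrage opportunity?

0.9856 (arbitrage exists)

Around EUR → CHF → NOK → EUR: 1 ÷ 0.948610 ÷ 0.102312 × 0.0956529 = 0.985562
Product < 1; profitable direction is EUR → NOK → CHF → EUR.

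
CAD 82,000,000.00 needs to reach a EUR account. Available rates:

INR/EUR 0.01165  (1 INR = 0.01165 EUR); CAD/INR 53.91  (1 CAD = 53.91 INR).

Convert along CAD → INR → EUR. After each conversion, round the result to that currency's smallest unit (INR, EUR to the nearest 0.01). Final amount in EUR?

EUR 51,500,223.00

CAD 82,000,000.00 × 53.91 = INR 4,420,620,000.00
INR 4,420,620,000.00 × 0.01165 = EUR 51,500,223.00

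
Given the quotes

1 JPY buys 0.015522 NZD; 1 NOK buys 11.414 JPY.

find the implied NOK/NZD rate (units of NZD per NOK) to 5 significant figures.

NOK/NZD = 0.17717

1 NOK × 11.414 = 11.414 JPY
11.414 JPY × 0.015522 = 0.177168 NZD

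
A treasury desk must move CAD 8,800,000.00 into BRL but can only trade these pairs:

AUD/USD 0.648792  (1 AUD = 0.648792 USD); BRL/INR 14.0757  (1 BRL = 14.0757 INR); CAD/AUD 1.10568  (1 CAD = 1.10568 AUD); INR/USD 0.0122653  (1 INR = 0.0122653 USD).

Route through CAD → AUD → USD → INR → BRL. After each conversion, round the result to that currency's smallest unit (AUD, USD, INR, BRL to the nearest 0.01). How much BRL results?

CAD 8,800,000.00 × 1.10568 = AUD 9,729,984.00
AUD 9,729,984.00 × 0.648792 = USD 6,312,735.78
USD 6,312,735.78 ÷ 0.0122653 = INR 514,682,541.80
INR 514,682,541.80 ÷ 14.0757 = BRL 36,565,324.77

BRL 36,565,324.77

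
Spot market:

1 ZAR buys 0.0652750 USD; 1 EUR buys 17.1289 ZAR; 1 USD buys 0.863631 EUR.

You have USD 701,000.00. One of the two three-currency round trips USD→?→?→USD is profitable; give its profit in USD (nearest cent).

Profit: USD 24,961.25

Profitable loop is USD → ZAR → EUR → USD:
USD 701,000.00 ÷ 0.0652750 = ZAR 10,739,180.39
ZAR 10,739,180.39 ÷ 17.1289 = EUR 626,962.64
EUR 626,962.64 ÷ 0.863631 = USD 725,961.25
Profit = USD 725,961.25 − USD 701,000.00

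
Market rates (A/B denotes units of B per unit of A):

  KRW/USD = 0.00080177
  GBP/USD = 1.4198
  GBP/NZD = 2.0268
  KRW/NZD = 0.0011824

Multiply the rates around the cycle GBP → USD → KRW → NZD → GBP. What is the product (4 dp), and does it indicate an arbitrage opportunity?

1.0331 (arbitrage exists)

Around GBP → USD → KRW → NZD → GBP: 1 × 1.4198 ÷ 0.00080177 × 0.0011824 ÷ 2.0268 = 1.033073
Product > 1; profitable direction is GBP → USD → KRW → NZD → GBP.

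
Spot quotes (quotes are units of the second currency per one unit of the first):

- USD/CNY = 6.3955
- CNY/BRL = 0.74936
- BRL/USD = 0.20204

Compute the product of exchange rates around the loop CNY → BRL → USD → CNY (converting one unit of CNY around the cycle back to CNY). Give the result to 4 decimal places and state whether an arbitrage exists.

0.9683 (arbitrage exists)

Around CNY → BRL → USD → CNY: 1 × 0.74936 × 0.20204 × 6.3955 = 0.968283
Product < 1; profitable direction is CNY → USD → BRL → CNY.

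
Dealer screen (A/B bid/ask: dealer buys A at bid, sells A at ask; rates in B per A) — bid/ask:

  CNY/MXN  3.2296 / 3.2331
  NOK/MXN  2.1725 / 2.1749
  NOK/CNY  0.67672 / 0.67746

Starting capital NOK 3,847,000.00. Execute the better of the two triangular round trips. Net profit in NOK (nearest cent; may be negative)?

Net profit: NOK 18,811.21

Best loop NOK → CNY → MXN → NOK:
NOK 3,847,000.00 × 0.67672 (sell NOK at bid) = CNY 2,603,341.84
CNY 2,603,341.84 × 3.2296 (sell CNY at bid) = MXN 8,407,752.81
MXN 8,407,752.81 ÷ 2.1749 (buy NOK at ask) = NOK 3,865,811.21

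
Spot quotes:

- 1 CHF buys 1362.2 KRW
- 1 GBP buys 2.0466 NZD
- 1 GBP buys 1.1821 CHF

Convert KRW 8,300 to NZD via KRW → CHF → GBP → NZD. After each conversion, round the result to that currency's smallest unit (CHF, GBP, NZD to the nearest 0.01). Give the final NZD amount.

NZD 10.54

KRW 8,300 ÷ 1362.2 = CHF 6.09
CHF 6.09 ÷ 1.1821 = GBP 5.15
GBP 5.15 × 2.0466 = NZD 10.54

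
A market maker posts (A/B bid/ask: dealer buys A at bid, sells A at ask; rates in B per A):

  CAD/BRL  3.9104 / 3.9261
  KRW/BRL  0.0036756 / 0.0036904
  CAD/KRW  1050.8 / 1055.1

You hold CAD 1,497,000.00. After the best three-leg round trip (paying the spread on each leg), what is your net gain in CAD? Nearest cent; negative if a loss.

Net profit: CAD 6,404.76

Best loop CAD → BRL → KRW → CAD:
CAD 1,497,000.00 × 3.9104 (sell CAD at bid) = BRL 5,853,868.80
BRL 5,853,868.80 ÷ 0.0036904 (buy KRW at ask) = KRW 1,586,242,359
KRW 1,586,242,359 ÷ 1055.1 (buy CAD at ask) = CAD 1,503,404.76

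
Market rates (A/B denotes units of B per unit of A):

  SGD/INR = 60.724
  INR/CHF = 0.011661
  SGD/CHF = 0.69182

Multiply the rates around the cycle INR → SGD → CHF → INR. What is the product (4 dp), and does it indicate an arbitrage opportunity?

0.9770 (arbitrage exists)

Around INR → SGD → CHF → INR: 1 ÷ 60.724 × 0.69182 ÷ 0.011661 = 0.977005
Product < 1; profitable direction is INR → CHF → SGD → INR.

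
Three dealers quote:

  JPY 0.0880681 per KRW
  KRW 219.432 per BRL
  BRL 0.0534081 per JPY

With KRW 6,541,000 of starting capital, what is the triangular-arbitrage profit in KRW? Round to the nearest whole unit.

Profitable loop is KRW → JPY → BRL → KRW:
KRW 6,541,000 × 0.0880681 = JPY 576,053
JPY 576,053 × 0.0534081 = BRL 30,765.92
BRL 30,765.92 × 219.432 = KRW 6,751,027
Profit = KRW 6,751,027 − KRW 6,541,000

Profit: KRW 210,027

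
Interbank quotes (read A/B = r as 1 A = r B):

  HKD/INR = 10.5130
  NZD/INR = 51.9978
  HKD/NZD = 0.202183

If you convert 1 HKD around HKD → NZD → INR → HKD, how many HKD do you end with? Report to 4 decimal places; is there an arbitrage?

Around HKD → NZD → INR → HKD: 1 × 0.202183 × 51.9978 ÷ 10.5130 = 1.000007
Product ≈ 1 (deviation 0.001%, within rounding noise).

1.0000 (no arbitrage)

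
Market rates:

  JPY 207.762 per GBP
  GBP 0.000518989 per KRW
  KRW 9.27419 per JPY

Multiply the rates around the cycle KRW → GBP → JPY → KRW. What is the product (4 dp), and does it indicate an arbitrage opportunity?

Around KRW → GBP → JPY → KRW: 1 × 0.000518989 × 207.762 × 9.27419 = 1.000001
Product ≈ 1 (deviation 0.000%, within rounding noise).

1.0000 (no arbitrage)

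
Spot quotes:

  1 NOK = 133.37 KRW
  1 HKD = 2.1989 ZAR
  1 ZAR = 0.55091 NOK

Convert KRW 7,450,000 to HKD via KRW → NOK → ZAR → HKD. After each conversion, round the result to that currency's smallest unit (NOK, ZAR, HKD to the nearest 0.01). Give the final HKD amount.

KRW 7,450,000 ÷ 133.37 = NOK 55,859.64
NOK 55,859.64 ÷ 0.55091 = ZAR 101,395.22
ZAR 101,395.22 ÷ 2.1989 = HKD 46,111.79

HKD 46,111.79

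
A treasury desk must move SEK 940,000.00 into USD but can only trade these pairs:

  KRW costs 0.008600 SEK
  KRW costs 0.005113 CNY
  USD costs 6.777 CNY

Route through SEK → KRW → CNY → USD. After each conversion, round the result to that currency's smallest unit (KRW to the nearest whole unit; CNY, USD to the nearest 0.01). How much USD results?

SEK 940,000.00 ÷ 0.008600 = KRW 109,302,326
KRW 109,302,326 × 0.005113 = CNY 558,862.79
CNY 558,862.79 ÷ 6.777 = USD 82,464.63

USD 82,464.63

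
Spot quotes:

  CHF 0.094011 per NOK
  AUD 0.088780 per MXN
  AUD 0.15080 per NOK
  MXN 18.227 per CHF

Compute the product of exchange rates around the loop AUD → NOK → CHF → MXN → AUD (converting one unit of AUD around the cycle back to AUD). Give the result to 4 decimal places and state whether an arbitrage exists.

Around AUD → NOK → CHF → MXN → AUD: 1 ÷ 0.15080 × 0.094011 × 18.227 × 0.088780 = 1.008806
Product > 1; profitable direction is AUD → NOK → CHF → MXN → AUD.

1.0088 (arbitrage exists)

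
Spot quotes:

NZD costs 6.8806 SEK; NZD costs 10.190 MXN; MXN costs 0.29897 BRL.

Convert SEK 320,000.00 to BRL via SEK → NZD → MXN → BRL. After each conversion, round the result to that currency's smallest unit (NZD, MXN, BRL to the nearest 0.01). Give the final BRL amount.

BRL 141,685.51

SEK 320,000.00 ÷ 6.8806 = NZD 46,507.57
NZD 46,507.57 × 10.190 = MXN 473,912.14
MXN 473,912.14 × 0.29897 = BRL 141,685.51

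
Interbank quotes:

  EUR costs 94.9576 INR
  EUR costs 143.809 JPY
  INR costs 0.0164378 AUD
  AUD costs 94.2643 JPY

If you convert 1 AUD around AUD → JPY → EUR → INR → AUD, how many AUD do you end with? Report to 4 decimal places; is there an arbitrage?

1.0231 (arbitrage exists)

Around AUD → JPY → EUR → INR → AUD: 1 × 94.2643 ÷ 143.809 × 94.9576 × 0.0164378 = 1.023139
Product > 1; profitable direction is AUD → JPY → EUR → INR → AUD.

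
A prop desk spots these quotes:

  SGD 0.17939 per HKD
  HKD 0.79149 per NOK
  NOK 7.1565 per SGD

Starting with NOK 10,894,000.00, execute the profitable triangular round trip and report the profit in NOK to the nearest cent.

Profit: NOK 175,594.41

Profitable loop is NOK → HKD → SGD → NOK:
NOK 10,894,000.00 × 0.79149 = HKD 8,622,492.06
HKD 8,622,492.06 × 0.17939 = SGD 1,546,788.85
SGD 1,546,788.85 × 7.1565 = NOK 11,069,594.41
Profit = NOK 11,069,594.41 − NOK 10,894,000.00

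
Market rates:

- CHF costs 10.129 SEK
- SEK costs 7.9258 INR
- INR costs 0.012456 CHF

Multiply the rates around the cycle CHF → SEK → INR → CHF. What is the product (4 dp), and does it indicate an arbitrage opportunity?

Around CHF → SEK → INR → CHF: 1 × 10.129 × 7.9258 × 0.012456 = 0.999973
Product ≈ 1 (deviation 0.003%, within rounding noise).

1.0000 (no arbitrage)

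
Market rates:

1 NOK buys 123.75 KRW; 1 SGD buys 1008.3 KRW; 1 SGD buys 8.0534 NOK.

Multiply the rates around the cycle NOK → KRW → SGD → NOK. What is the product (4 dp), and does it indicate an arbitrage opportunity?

0.9884 (arbitrage exists)

Around NOK → KRW → SGD → NOK: 1 × 123.75 ÷ 1008.3 × 8.0534 = 0.988404
Product < 1; profitable direction is NOK → SGD → KRW → NOK.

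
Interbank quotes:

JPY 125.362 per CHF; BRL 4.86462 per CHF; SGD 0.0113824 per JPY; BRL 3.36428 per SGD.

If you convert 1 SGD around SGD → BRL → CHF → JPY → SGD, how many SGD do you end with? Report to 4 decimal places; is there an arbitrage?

0.9868 (arbitrage exists)

Around SGD → BRL → CHF → JPY → SGD: 1 × 3.36428 ÷ 4.86462 × 125.362 × 0.0113824 = 0.986831
Product < 1; profitable direction is SGD → JPY → CHF → BRL → SGD.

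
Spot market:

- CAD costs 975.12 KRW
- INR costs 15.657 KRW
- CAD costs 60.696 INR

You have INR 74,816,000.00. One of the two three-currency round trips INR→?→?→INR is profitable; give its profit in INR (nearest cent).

Profitable loop is INR → CAD → KRW → INR:
INR 74,816,000.00 ÷ 60.696 = CAD 1,232,634.77
CAD 1,232,634.77 × 975.12 = KRW 1,201,966,817
KRW 1,201,966,817 ÷ 15.657 = INR 76,768,654.08
Profit = INR 76,768,654.08 − INR 74,816,000.00

Profit: INR 1,952,654.08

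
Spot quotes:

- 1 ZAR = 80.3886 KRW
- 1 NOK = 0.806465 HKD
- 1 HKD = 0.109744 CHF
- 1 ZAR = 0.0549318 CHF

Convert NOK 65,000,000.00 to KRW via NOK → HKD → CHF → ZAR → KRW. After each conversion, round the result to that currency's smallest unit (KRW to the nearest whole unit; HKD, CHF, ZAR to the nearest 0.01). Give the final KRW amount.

NOK 65,000,000.00 × 0.806465 = HKD 52,420,225.00
HKD 52,420,225.00 × 0.109744 = CHF 5,752,805.17
CHF 5,752,805.17 ÷ 0.0549318 = ZAR 104,726,318.27
ZAR 104,726,318.27 × 80.3886 = KRW 8,418,802,109

KRW 8,418,802,109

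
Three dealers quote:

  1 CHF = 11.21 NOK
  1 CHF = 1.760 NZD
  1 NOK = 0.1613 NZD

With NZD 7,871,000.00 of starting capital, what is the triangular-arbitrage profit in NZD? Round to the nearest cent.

Profit: NZD 215,437.32

Profitable loop is NZD → CHF → NOK → NZD:
NZD 7,871,000.00 ÷ 1.760 = CHF 4,472,159.09
CHF 4,472,159.09 × 11.21 = NOK 50,132,903.41
NOK 50,132,903.41 × 0.1613 = NZD 8,086,437.32
Profit = NZD 8,086,437.32 − NZD 7,871,000.00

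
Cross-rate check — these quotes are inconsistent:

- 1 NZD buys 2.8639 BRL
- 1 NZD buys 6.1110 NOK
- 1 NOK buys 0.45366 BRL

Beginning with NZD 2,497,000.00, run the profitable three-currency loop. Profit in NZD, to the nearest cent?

Profitable loop is NZD → BRL → NOK → NZD:
NZD 2,497,000.00 × 2.8639 = BRL 7,151,158.30
BRL 7,151,158.30 ÷ 0.45366 = NOK 15,763,255.08
NOK 15,763,255.08 ÷ 6.1110 = NZD 2,579,488.64
Profit = NZD 2,579,488.64 − NZD 2,497,000.00

Profit: NZD 82,488.64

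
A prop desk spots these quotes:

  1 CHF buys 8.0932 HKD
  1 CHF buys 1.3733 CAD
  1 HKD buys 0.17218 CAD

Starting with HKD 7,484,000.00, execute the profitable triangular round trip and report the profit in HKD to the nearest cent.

Profitable loop is HKD → CAD → CHF → HKD:
HKD 7,484,000.00 × 0.17218 = CAD 1,288,595.12
CAD 1,288,595.12 ÷ 1.3733 = CHF 938,320.19
CHF 938,320.19 × 8.0932 = HKD 7,594,012.98
Profit = HKD 7,594,012.98 − HKD 7,484,000.00

Profit: HKD 110,012.98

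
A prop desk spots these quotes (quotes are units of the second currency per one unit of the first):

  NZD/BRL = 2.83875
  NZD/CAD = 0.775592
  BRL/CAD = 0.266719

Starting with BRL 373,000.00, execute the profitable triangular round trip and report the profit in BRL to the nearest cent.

Profitable loop is BRL → NZD → CAD → BRL:
BRL 373,000.00 ÷ 2.83875 = NZD 131,395.86
NZD 131,395.86 × 0.775592 = CAD 101,909.58
CAD 101,909.58 ÷ 0.266719 = BRL 382,085.94
Profit = BRL 382,085.94 − BRL 373,000.00

Profit: BRL 9,085.94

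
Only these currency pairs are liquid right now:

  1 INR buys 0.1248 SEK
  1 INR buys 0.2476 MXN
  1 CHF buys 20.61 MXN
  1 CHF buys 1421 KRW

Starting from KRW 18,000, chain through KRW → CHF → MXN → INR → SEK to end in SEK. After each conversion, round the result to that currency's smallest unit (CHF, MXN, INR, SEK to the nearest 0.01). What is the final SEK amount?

KRW 18,000 ÷ 1421 = CHF 12.67
CHF 12.67 × 20.61 = MXN 261.13
MXN 261.13 ÷ 0.2476 = INR 1,054.64
INR 1,054.64 × 0.1248 = SEK 131.62

SEK 131.62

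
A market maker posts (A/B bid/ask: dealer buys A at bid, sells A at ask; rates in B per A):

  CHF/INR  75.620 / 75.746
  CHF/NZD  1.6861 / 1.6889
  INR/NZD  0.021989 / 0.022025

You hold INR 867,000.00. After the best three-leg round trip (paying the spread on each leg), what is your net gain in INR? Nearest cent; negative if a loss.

Best loop INR → CHF → NZD → INR:
INR 867,000.00 ÷ 75.746 (buy CHF at ask) = CHF 11,446.15
CHF 11,446.15 × 1.6861 (sell CHF at bid) = NZD 19,299.35
NZD 19,299.35 ÷ 0.022025 (buy INR at ask) = INR 876,247.53

Net profit: INR 9,247.53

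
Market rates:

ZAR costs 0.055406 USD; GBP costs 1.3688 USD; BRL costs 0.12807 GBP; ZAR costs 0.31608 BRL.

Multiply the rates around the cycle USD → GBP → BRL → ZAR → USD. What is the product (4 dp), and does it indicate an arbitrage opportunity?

0.9999 (no arbitrage)

Around USD → GBP → BRL → ZAR → USD: 1 ÷ 1.3688 ÷ 0.12807 ÷ 0.31608 × 0.055406 = 0.999936
Product ≈ 1 (deviation 0.006%, within rounding noise).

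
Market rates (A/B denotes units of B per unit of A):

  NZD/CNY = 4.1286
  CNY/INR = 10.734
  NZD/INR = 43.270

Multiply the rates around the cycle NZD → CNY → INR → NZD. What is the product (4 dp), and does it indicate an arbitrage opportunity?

Around NZD → CNY → INR → NZD: 1 × 4.1286 × 10.734 ÷ 43.270 = 1.024183
Product > 1; profitable direction is NZD → CNY → INR → NZD.

1.0242 (arbitrage exists)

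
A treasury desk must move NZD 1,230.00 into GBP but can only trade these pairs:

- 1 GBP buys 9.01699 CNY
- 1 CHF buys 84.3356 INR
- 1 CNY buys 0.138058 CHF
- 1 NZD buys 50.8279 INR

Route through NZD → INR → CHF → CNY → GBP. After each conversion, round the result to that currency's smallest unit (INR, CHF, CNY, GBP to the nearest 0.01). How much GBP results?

GBP 595.48

NZD 1,230.00 × 50.8279 = INR 62,518.32
INR 62,518.32 ÷ 84.3356 = CHF 741.30
CHF 741.30 ÷ 0.138058 = CNY 5,369.48
CNY 5,369.48 ÷ 9.01699 = GBP 595.48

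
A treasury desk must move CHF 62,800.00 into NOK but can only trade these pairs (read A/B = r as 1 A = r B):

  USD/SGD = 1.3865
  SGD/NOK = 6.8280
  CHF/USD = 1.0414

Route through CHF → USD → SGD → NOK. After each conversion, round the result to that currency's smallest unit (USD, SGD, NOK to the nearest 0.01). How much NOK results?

CHF 62,800.00 × 1.0414 = USD 65,399.92
USD 65,399.92 × 1.3865 = SGD 90,676.99
SGD 90,676.99 × 6.8280 = NOK 619,142.49

NOK 619,142.49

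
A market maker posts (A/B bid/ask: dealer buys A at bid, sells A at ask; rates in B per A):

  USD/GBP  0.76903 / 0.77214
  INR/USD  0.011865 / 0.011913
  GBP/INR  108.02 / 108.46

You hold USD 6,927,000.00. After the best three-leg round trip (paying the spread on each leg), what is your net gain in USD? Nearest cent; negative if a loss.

Net profit: USD 16,179.52

Best loop USD → INR → GBP → USD:
USD 6,927,000.00 ÷ 0.011913 (buy INR at ask) = INR 581,465,625.79
INR 581,465,625.79 ÷ 108.46 (buy GBP at ask) = GBP 5,361,106.64
GBP 5,361,106.64 ÷ 0.77214 (buy USD at ask) = USD 6,943,179.52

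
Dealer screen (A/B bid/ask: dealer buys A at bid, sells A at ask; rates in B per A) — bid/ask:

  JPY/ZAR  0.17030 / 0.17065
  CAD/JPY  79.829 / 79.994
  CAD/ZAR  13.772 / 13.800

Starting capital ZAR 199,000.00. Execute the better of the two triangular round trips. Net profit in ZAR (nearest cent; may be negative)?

Best loop ZAR → JPY → CAD → ZAR:
ZAR 199,000.00 ÷ 0.17065 (buy JPY at ask) = JPY 1,166,130
JPY 1,166,130 ÷ 79.994 (buy CAD at ask) = CAD 14,577.71
CAD 14,577.71 × 13.772 (sell CAD at bid) = ZAR 200,764.25

Net profit: ZAR 1,764.25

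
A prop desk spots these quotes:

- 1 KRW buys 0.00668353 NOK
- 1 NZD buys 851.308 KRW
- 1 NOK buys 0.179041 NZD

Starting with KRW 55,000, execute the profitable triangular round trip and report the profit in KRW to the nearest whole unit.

Profitable loop is KRW → NOK → NZD → KRW:
KRW 55,000 × 0.00668353 = NOK 367.59
NOK 367.59 × 0.179041 = NZD 65.81
NZD 65.81 × 851.308 = KRW 56,028
Profit = KRW 56,028 − KRW 55,000

Profit: KRW 1,028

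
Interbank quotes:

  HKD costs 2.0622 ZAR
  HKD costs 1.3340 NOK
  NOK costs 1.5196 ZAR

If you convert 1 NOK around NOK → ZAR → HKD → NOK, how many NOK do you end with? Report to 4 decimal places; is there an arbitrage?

0.9830 (arbitrage exists)

Around NOK → ZAR → HKD → NOK: 1 × 1.5196 ÷ 2.0622 × 1.3340 = 0.983002
Product < 1; profitable direction is NOK → HKD → ZAR → NOK.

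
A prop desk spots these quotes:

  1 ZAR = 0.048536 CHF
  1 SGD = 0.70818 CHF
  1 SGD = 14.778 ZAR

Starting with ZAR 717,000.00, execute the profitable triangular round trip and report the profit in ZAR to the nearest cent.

Profit: ZAR 9,198.16

Profitable loop is ZAR → CHF → SGD → ZAR:
ZAR 717,000.00 × 0.048536 = CHF 34,800.31
CHF 34,800.31 ÷ 0.70818 = SGD 49,140.49
SGD 49,140.49 × 14.778 = ZAR 726,198.16
Profit = ZAR 726,198.16 − ZAR 717,000.00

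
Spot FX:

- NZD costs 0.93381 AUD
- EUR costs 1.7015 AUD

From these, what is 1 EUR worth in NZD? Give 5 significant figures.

1 EUR × 1.7015 = 1.7015 AUD
1.7015 AUD ÷ 0.93381 = 1.82211 NZD

EUR/NZD = 1.8221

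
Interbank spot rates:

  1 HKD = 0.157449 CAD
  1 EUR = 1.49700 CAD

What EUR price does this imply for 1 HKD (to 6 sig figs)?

1 HKD × 0.157449 = 0.157449 CAD
0.157449 CAD ÷ 1.49700 = 0.105176 EUR

HKD/EUR = 0.105176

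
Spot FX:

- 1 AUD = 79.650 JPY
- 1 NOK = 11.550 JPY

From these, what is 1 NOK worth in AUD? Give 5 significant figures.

1 NOK × 11.550 = 11.55 JPY
11.55 JPY ÷ 79.650 = 0.145009 AUD

NOK/AUD = 0.14501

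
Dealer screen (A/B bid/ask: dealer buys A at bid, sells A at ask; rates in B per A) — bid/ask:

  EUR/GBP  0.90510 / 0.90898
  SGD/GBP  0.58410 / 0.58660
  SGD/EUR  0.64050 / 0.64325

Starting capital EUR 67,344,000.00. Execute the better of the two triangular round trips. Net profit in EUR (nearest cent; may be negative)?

Net result: EUR -69,265.56 (no profitable arbitrage after spreads)

Best loop EUR → SGD → GBP → EUR:
EUR 67,344,000.00 ÷ 0.64325 (buy SGD at ask) = SGD 104,693,354.06
SGD 104,693,354.06 × 0.58410 (sell SGD at bid) = GBP 61,151,388.11
GBP 61,151,388.11 ÷ 0.90898 (buy EUR at ask) = EUR 67,274,734.44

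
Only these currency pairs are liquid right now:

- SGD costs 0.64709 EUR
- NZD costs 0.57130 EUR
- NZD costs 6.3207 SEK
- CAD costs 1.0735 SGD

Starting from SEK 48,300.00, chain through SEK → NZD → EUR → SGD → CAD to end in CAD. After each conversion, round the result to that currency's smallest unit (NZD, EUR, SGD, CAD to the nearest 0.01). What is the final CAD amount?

SEK 48,300.00 ÷ 6.3207 = NZD 7,641.56
NZD 7,641.56 × 0.57130 = EUR 4,365.62
EUR 4,365.62 ÷ 0.64709 = SGD 6,746.54
SGD 6,746.54 ÷ 1.0735 = CAD 6,284.62

CAD 6,284.62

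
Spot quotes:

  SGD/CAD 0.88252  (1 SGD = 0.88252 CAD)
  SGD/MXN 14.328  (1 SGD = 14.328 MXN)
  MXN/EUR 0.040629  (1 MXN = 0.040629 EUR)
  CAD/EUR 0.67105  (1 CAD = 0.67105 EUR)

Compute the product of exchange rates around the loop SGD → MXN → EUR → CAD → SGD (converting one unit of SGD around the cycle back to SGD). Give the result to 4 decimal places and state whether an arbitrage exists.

0.9830 (arbitrage exists)

Around SGD → MXN → EUR → CAD → SGD: 1 × 14.328 × 0.040629 ÷ 0.67105 ÷ 0.88252 = 0.982975
Product < 1; profitable direction is SGD → CAD → EUR → MXN → SGD.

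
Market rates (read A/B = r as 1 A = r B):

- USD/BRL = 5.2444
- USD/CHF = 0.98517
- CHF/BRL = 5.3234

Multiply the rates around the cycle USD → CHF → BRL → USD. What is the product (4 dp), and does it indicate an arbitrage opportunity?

1.0000 (no arbitrage)

Around USD → CHF → BRL → USD: 1 × 0.98517 × 5.3234 ÷ 5.2444 = 1.000010
Product ≈ 1 (deviation 0.001%, within rounding noise).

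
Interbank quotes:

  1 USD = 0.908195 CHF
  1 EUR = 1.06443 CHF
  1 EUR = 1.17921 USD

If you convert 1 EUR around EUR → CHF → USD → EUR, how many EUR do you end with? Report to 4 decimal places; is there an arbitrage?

Around EUR → CHF → USD → EUR: 1 × 1.06443 ÷ 0.908195 ÷ 1.17921 = 0.993910
Product < 1; profitable direction is EUR → USD → CHF → EUR.

0.9939 (arbitrage exists)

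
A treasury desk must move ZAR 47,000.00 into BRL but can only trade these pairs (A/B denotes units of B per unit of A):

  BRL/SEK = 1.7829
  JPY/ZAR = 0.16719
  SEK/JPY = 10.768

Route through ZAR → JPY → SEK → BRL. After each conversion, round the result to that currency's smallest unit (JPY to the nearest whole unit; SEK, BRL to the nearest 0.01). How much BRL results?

ZAR 47,000.00 ÷ 0.16719 = JPY 281,117
JPY 281,117 ÷ 10.768 = SEK 26,106.71
SEK 26,106.71 ÷ 1.7829 = BRL 14,642.83

BRL 14,642.83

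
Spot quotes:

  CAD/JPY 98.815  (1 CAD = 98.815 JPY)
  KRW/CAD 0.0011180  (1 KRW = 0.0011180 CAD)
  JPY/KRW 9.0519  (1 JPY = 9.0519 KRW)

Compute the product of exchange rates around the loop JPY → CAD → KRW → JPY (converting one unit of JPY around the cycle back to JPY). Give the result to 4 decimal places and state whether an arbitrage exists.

Around JPY → CAD → KRW → JPY: 1 ÷ 98.815 ÷ 0.0011180 ÷ 9.0519 = 0.999990
Product ≈ 1 (deviation 0.001%, within rounding noise).

1.0000 (no arbitrage)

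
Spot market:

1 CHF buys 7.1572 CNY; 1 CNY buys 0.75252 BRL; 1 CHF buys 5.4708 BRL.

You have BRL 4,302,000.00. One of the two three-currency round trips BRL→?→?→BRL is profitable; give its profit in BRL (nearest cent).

Profit: BRL 67,784.75

Profitable loop is BRL → CNY → CHF → BRL:
BRL 4,302,000.00 ÷ 0.75252 = CNY 5,716,791.58
CNY 5,716,791.58 ÷ 7.1572 = CHF 798,746.94
CHF 798,746.94 × 5.4708 = BRL 4,369,784.75
Profit = BRL 4,369,784.75 − BRL 4,302,000.00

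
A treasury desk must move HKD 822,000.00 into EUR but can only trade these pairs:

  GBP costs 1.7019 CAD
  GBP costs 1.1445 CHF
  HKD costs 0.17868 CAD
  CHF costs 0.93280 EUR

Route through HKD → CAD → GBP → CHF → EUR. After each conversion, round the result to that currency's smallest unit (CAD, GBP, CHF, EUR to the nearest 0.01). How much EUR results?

HKD 822,000.00 × 0.17868 = CAD 146,874.96
CAD 146,874.96 ÷ 1.7019 = GBP 86,300.58
GBP 86,300.58 × 1.1445 = CHF 98,771.01
CHF 98,771.01 × 0.93280 = EUR 92,133.60

EUR 92,133.60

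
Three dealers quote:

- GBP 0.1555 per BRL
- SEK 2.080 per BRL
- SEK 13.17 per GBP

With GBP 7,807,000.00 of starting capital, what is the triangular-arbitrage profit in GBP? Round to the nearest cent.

Profitable loop is GBP → BRL → SEK → GBP:
GBP 7,807,000.00 ÷ 0.1555 = BRL 50,205,787.78
BRL 50,205,787.78 × 2.080 = SEK 104,428,038.59
SEK 104,428,038.59 ÷ 13.17 = GBP 7,929,236.04
Profit = GBP 7,929,236.04 − GBP 7,807,000.00

Profit: GBP 122,236.04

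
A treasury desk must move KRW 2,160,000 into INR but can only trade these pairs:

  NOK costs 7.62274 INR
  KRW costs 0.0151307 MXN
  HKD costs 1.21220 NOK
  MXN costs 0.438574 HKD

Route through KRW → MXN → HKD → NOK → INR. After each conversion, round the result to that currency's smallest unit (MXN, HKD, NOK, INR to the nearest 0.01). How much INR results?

KRW 2,160,000 × 0.0151307 = MXN 32,682.31
MXN 32,682.31 × 0.438574 = HKD 14,333.61
HKD 14,333.61 × 1.21220 = NOK 17,375.20
NOK 17,375.20 × 7.62274 = INR 132,446.63

INR 132,446.63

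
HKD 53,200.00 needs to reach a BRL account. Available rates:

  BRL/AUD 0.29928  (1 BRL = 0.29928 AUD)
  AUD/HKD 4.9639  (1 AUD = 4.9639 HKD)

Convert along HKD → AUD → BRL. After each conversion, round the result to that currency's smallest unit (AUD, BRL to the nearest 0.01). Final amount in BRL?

HKD 53,200.00 ÷ 4.9639 = AUD 10,717.38
AUD 10,717.38 ÷ 0.29928 = BRL 35,810.55

BRL 35,810.55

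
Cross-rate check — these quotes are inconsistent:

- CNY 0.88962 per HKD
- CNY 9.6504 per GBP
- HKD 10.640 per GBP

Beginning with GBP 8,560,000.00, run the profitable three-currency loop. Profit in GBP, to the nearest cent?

Profitable loop is GBP → CNY → HKD → GBP:
GBP 8,560,000.00 × 9.6504 = CNY 82,607,424.00
CNY 82,607,424.00 ÷ 0.88962 = HKD 92,856,977.14
HKD 92,856,977.14 ÷ 10.640 = GBP 8,727,159.51
Profit = GBP 8,727,159.51 − GBP 8,560,000.00

Profit: GBP 167,159.51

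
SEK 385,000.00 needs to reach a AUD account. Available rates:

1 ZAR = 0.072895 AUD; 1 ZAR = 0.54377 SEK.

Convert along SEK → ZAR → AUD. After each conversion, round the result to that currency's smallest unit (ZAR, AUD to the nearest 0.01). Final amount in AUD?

AUD 51,611.11

SEK 385,000.00 ÷ 0.54377 = ZAR 708,019.93
ZAR 708,019.93 × 0.072895 = AUD 51,611.11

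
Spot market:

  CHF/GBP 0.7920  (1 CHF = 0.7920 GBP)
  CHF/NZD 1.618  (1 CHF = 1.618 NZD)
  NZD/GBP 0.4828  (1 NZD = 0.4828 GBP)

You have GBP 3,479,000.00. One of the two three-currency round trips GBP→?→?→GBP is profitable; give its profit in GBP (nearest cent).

Profit: GBP 48,230.42

Profitable loop is GBP → NZD → CHF → GBP:
GBP 3,479,000.00 ÷ 0.4828 = NZD 7,205,882.35
NZD 7,205,882.35 ÷ 1.618 = CHF 4,453,573.77
CHF 4,453,573.77 × 0.7920 = GBP 3,527,230.42
Profit = GBP 3,527,230.42 − GBP 3,479,000.00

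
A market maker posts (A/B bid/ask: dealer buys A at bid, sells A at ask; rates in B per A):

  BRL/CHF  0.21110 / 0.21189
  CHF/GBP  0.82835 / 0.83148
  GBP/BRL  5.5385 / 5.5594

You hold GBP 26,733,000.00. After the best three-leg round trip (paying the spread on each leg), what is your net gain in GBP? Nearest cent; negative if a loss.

Net profit: GBP 560,391.66

Best loop GBP → CHF → BRL → GBP:
GBP 26,733,000.00 ÷ 0.83148 (buy CHF at ask) = CHF 32,151,104.06
CHF 32,151,104.06 ÷ 0.21189 (buy BRL at ask) = BRL 151,734,881.57
BRL 151,734,881.57 ÷ 5.5594 (buy GBP at ask) = GBP 27,293,391.66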